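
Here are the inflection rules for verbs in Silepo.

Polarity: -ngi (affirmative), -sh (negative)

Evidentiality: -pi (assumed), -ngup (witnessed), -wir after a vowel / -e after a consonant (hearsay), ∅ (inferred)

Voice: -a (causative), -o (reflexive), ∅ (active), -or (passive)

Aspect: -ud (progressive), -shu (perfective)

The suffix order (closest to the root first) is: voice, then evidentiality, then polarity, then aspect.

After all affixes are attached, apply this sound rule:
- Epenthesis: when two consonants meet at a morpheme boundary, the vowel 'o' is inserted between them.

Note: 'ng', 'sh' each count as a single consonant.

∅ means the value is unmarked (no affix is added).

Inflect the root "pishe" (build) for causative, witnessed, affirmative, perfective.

Attach voice causative -a → pishea.
Attach evidentiality witnessed -ngup → pisheangup.
Attach polarity affirmative -ngi → pisheangupngi.
Attach aspect perfective -shu → pisheangupngishu.
Apply epenthesis: pisheangupngishu → pisheangupongishu.

pisheangupongishu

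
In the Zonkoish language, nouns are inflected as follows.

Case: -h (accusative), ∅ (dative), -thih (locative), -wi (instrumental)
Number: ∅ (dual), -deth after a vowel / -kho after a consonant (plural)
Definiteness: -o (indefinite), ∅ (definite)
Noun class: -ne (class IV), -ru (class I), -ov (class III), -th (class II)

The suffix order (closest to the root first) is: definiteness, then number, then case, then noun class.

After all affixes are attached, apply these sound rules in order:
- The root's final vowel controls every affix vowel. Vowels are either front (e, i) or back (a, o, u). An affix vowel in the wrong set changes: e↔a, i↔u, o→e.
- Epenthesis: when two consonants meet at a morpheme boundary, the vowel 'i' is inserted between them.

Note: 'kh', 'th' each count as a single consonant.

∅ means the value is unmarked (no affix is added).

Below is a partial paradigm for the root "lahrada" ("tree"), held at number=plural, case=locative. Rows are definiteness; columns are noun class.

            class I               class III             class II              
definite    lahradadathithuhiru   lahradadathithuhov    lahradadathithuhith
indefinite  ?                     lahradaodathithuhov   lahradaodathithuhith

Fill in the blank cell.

Attach definiteness indefinite -o → lahradao.
Attach number plural -deth (after vowel 'o') → lahradaodeth.
Attach case locative -thih → lahradaodeththih.
Attach noun class class I -ru → lahradaodeththihru.
Apply vowel harmony: lahradaodeththihru → lahradaodaththuhru.
Apply epenthesis: lahradaodaththuhru → lahradaodathithuhiru.

lahradaodathithuhiru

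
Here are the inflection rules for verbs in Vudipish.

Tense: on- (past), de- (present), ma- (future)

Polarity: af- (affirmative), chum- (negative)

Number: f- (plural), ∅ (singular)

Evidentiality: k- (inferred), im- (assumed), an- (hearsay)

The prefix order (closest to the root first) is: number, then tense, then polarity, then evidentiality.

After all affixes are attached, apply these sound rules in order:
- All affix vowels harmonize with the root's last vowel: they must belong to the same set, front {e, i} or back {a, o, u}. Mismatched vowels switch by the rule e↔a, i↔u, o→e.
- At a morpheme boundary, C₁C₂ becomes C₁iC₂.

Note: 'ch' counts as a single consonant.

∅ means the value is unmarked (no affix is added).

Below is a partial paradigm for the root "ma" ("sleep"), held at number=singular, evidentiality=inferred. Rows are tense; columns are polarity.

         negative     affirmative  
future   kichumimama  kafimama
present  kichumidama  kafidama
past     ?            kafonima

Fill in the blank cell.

kichumonima

number = singular: zero marking, form stays ma.
Attach tense past on- → onma.
Attach polarity negative chum- → chumonma.
Attach evidentiality inferred k- → kchumonma.
Vowel harmony: no change.
Apply epenthesis: kchumonma → kichumonima.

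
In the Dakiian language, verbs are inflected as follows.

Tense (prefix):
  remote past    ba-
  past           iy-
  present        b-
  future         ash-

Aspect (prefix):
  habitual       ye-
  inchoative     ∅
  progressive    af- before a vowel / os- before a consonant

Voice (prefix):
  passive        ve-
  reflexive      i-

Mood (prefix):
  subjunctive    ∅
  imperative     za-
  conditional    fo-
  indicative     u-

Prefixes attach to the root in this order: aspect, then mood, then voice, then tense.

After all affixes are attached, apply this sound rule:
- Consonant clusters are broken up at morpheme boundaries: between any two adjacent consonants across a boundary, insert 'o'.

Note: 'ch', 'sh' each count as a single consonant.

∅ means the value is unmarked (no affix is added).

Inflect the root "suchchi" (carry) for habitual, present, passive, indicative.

boveuyesuchchi

Attach aspect habitual ye- → yesuchchi.
Attach mood indicative u- → uyesuchchi.
Attach voice passive ve- → veuyesuchchi.
Attach tense present b- → bveuyesuchchi.
Apply epenthesis: bveuyesuchchi → boveuyesuchchi.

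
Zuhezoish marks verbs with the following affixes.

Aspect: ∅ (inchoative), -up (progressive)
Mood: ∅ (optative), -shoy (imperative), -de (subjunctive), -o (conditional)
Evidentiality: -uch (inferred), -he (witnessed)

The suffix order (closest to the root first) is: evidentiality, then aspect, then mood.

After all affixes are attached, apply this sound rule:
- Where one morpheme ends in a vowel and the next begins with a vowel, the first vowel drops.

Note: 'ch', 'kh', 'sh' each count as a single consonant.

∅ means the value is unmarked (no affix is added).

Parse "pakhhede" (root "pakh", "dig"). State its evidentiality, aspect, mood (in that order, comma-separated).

Segment: pakh-he-de.
evidentiality: -he → witnessed.
aspect: ∅ → inchoative.
mood: -de → subjunctive.

witnessed, inchoative, subjunctive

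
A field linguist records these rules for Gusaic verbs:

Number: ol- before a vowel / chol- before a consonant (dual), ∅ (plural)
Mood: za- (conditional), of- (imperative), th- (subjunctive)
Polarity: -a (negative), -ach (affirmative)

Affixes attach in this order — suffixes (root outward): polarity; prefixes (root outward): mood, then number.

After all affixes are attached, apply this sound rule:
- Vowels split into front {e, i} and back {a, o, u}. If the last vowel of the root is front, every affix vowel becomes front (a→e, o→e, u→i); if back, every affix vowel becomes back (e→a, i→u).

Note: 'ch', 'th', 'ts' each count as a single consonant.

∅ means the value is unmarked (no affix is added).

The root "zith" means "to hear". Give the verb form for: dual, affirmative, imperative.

elefzithech

Attach polarity affirmative -ach → zithach.
Attach mood imperative of- → ofzithach.
Attach number dual ol- (before vowel 'o') → olofzithach.
Apply vowel harmony: olofzithach → elefzithech.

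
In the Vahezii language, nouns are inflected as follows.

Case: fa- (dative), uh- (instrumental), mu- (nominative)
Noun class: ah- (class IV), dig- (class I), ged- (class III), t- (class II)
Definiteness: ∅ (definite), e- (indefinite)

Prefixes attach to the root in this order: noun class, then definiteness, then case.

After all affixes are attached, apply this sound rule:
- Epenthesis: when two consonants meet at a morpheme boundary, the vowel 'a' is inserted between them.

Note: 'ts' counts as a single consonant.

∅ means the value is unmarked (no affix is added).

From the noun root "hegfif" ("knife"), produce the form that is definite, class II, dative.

Attach noun class class II t- → thegfif.
definiteness = definite: zero marking, form stays thegfif.
Attach case dative fa- → fathegfif.
Apply epenthesis: fathegfif → fatahegfif.

fatahegfif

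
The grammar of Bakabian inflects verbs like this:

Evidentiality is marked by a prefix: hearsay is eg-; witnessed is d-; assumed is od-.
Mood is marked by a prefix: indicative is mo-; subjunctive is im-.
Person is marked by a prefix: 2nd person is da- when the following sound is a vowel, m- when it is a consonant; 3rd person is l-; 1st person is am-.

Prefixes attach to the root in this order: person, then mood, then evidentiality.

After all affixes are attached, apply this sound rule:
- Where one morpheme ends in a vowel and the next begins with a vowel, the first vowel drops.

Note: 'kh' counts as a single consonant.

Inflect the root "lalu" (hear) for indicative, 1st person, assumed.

Attach person 1st person am- → amlalu.
Attach mood indicative mo- → moamlalu.
Attach evidentiality assumed od- → odmoamlalu.
Apply vowel deletion: odmoamlalu → odmamlalu.

odmamlalu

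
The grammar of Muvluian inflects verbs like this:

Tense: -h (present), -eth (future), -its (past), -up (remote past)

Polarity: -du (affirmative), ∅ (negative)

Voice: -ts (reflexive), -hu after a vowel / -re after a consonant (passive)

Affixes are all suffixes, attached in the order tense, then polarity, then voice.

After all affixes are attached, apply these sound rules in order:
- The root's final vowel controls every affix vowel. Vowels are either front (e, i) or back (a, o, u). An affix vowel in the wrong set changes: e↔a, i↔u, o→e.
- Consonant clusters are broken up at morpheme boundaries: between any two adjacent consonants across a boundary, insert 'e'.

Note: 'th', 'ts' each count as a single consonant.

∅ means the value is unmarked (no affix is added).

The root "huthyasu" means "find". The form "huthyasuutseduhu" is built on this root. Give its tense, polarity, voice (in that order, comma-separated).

past, affirmative, passive

Segment: huthyasu-its-du-hu.
tense: -its → past.
polarity: -du → affirmative.
voice: -hu/re → passive.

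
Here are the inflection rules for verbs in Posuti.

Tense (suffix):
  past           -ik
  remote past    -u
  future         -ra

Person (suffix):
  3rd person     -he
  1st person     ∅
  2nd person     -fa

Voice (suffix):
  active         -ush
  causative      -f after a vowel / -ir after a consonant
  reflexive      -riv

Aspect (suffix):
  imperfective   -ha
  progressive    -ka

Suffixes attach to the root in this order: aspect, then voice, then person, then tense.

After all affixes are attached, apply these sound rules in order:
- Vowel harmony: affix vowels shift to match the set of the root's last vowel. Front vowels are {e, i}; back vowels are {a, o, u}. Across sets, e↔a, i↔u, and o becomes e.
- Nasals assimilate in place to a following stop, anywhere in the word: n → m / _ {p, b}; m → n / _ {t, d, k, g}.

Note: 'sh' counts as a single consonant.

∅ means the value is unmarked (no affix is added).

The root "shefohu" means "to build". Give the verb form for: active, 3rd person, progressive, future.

Attach aspect progressive -ka → shefohuka.
Attach voice active -ush → shefohukaush.
Attach person 3rd person -he → shefohukaushhe.
Attach tense future -ra → shefohukaushhera.
Apply vowel harmony: shefohukaushhera → shefohukaushhara.
Nasal assimilation: no change.

shefohukaushhara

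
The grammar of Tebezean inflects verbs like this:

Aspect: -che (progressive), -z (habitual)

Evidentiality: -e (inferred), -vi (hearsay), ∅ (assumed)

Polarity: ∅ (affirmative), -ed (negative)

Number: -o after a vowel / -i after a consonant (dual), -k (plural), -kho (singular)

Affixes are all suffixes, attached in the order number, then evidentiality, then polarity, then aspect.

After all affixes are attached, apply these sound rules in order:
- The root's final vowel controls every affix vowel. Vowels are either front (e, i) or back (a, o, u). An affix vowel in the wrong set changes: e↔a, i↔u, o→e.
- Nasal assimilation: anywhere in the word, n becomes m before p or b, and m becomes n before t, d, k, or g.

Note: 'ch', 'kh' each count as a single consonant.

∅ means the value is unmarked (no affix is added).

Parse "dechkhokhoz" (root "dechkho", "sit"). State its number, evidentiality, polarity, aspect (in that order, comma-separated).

Segment: dechkho-kho-z.
number: -kho → singular.
evidentiality: ∅ → assumed.
polarity: ∅ → affirmative.
aspect: -z → habitual.

singular, assumed, affirmative, habitual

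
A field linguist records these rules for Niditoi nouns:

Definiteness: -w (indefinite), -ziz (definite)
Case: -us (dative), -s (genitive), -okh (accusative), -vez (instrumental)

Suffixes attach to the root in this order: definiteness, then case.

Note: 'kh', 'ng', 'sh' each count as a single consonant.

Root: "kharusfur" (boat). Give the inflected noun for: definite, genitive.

Attach definiteness definite -ziz → kharusfurziz.
Attach case genitive -s → kharusfurzizs.

kharusfurzizs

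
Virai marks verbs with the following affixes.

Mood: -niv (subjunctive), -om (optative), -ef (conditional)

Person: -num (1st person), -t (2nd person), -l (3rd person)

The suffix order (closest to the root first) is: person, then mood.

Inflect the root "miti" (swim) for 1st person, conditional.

mitinumef

Attach person 1st person -num → mitinum.
Attach mood conditional -ef → mitinumef.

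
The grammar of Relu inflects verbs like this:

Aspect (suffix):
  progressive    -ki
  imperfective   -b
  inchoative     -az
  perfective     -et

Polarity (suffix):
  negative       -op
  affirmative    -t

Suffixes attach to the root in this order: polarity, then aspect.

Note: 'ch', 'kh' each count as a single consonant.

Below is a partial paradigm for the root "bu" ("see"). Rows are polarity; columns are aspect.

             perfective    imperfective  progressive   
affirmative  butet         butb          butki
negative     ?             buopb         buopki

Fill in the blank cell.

buopet

Attach polarity negative -op → buop.
Attach aspect perfective -et → buopet.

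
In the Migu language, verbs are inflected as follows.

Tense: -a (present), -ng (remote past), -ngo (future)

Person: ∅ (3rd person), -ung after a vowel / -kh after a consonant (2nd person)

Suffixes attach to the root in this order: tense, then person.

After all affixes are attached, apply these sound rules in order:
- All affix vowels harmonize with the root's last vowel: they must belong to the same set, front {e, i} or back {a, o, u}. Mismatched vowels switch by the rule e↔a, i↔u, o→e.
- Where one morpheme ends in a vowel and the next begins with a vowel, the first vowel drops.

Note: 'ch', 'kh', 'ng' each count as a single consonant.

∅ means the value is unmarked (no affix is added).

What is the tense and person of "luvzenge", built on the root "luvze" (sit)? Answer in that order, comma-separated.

future, 3rd person

Segment: luvze-ngo.
tense: -ngo → future.
person: ∅ → 3rd person.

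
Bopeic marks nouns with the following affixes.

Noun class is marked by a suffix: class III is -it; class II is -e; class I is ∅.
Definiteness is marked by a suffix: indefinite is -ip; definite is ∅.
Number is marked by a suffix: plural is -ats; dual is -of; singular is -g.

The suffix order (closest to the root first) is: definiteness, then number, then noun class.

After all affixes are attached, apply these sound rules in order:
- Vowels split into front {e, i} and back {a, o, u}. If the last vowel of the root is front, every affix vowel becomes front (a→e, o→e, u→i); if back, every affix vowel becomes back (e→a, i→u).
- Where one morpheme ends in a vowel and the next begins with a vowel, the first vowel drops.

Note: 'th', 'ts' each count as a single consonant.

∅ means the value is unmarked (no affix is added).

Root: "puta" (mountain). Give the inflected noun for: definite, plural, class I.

putats

definiteness = definite: zero marking, form stays puta.
Attach number plural -ats → putaats.
noun class = class I: zero marking, form stays putaats.
Vowel harmony: no change.
Apply vowel deletion: putaats → putats.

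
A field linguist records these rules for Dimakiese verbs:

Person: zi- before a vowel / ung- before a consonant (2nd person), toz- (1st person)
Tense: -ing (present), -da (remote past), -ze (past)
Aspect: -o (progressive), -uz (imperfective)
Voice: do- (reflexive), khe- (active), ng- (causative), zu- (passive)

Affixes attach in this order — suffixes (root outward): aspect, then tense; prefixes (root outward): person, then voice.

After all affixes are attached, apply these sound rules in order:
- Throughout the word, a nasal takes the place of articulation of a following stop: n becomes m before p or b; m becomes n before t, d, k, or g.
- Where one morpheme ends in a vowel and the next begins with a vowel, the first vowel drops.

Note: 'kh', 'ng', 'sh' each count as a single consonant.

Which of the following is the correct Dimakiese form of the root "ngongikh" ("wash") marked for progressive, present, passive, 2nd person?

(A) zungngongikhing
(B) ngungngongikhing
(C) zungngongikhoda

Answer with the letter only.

Attach person 2nd person ung- (before consonant 'ng') → ungngongikh.
Attach aspect progressive -o → ungngongikho.
Attach tense present -ing → ungngongikhoing.
Attach voice passive zu- → zuungngongikhoing.
Nasal assimilation: no change.
Apply vowel deletion: zuungngongikhoing → zungngongikhing.
So the correct form is zungngongikhing, option (A).
(C) zungngongikhoda is wrong: it uses remote past instead of present for tense.
(B) ngungngongikhing is wrong: it uses causative instead of passive for voice.

A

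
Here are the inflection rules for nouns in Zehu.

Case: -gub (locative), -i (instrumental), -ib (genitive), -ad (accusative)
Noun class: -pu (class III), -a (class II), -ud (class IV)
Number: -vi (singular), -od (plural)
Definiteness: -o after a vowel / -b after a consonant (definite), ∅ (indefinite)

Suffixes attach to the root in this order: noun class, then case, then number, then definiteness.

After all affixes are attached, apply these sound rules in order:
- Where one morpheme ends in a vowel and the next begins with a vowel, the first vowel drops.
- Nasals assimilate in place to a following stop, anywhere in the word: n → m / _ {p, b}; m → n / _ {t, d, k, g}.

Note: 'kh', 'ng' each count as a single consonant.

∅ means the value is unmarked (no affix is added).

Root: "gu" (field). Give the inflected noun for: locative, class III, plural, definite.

gupugubodb

Attach noun class class III -pu → gupu.
Attach case locative -gub → gupugub.
Attach number plural -od → gupugubod.
Attach definiteness definite -b (after consonant 'd') → gupugubodb.
Vowel deletion: no change.
Nasal assimilation: no change.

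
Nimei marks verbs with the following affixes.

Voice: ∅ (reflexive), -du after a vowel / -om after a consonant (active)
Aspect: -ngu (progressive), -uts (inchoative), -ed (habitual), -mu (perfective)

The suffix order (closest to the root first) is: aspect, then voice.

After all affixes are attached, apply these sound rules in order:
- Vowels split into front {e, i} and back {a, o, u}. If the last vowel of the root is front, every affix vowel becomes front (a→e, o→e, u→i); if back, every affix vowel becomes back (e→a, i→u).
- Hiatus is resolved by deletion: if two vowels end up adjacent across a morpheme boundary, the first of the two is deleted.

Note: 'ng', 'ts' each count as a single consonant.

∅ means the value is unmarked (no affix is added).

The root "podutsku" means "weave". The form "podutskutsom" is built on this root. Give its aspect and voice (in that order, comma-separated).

inchoative, active

Segment: podutsku-uts-om.
aspect: -uts → inchoative.
voice: -du/om → active.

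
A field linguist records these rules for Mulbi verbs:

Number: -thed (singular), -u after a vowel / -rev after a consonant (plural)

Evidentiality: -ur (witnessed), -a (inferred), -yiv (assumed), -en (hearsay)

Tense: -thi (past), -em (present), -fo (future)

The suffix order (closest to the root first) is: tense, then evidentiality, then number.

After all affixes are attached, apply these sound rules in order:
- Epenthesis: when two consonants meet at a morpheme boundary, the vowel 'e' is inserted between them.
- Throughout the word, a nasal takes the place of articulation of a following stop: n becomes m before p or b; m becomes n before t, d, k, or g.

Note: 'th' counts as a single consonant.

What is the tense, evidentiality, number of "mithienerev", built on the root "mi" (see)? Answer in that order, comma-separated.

Segment: mi-thi-en-rev.
tense: -thi → past.
evidentiality: -en → hearsay.
number: -u/rev → plural.

past, hearsay, plural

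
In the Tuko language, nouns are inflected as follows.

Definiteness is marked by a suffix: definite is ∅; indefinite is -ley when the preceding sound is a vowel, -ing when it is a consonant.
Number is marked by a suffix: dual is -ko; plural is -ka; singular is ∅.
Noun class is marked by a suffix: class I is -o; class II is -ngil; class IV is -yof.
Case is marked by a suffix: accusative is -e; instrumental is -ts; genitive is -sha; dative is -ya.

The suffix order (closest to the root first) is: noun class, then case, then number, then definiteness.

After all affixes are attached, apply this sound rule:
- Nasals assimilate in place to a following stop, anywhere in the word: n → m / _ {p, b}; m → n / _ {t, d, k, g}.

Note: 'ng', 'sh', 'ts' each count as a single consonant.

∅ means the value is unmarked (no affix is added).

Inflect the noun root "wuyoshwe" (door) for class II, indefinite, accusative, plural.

wuyoshwengilekaley

Attach noun class class II -ngil → wuyoshwengil.
Attach case accusative -e → wuyoshwengile.
Attach number plural -ka → wuyoshwengileka.
Attach definiteness indefinite -ley (after vowel 'a') → wuyoshwengilekaley.
Nasal assimilation: no change.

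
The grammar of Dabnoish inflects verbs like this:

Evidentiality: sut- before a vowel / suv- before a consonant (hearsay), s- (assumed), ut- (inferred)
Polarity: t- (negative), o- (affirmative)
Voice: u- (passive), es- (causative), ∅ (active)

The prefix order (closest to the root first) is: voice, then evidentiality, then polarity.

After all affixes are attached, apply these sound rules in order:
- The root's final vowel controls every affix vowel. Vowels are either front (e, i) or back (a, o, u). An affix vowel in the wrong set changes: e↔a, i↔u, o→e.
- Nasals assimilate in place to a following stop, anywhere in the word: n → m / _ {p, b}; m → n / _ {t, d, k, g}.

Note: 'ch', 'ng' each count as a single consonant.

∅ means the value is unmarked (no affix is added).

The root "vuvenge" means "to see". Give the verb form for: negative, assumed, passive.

Attach voice passive u- → uvuvenge.
Attach evidentiality assumed s- → suvuvenge.
Attach polarity negative t- → tsuvuvenge.
Apply vowel harmony: tsuvuvenge → tsivuvenge.
Nasal assimilation: no change.

tsivuvenge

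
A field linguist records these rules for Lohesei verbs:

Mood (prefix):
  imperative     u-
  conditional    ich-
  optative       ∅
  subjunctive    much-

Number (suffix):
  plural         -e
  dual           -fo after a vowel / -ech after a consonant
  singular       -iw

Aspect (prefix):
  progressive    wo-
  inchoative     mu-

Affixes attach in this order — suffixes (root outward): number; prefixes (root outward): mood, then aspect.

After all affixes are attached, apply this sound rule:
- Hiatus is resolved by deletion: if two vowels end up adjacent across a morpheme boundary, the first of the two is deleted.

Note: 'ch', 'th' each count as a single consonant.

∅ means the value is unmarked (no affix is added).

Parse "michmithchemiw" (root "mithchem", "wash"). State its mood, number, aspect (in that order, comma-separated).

conditional, singular, inchoative

Segment: mu-ich-mithchem-iw.
mood: ich- → conditional.
number: -iw → singular.
aspect: mu- → inchoative.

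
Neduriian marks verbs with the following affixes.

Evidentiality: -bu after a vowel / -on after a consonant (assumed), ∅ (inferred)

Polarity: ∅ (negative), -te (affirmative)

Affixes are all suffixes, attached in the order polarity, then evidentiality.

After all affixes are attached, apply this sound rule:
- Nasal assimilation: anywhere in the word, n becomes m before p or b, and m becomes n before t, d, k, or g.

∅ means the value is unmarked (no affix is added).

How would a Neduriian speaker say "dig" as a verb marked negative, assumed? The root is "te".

polarity = negative: zero marking, form stays te.
Attach evidentiality assumed -bu (after vowel 'e') → tebu.
Nasal assimilation: no change.

tebu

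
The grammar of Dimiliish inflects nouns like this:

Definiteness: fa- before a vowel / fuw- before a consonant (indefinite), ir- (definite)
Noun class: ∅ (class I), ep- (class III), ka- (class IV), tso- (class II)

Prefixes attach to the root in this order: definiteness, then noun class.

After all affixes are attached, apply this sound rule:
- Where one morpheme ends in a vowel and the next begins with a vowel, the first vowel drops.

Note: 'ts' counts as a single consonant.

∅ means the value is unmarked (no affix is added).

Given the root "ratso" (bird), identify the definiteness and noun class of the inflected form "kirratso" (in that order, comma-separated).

Segment: ka-ir-ratso.
definiteness: ir- → definite.
noun class: ka- → class IV.

definite, class IV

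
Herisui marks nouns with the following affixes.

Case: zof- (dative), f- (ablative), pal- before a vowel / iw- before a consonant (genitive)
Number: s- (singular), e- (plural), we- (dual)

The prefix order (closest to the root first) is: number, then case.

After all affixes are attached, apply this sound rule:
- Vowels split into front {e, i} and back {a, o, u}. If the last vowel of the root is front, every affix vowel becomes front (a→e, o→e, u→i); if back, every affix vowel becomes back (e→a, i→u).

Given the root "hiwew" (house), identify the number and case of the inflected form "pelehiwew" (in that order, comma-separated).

Segment: pal-e-hiwew.
number: e- → plural.
case: pal/iw- → genitive.

plural, genitive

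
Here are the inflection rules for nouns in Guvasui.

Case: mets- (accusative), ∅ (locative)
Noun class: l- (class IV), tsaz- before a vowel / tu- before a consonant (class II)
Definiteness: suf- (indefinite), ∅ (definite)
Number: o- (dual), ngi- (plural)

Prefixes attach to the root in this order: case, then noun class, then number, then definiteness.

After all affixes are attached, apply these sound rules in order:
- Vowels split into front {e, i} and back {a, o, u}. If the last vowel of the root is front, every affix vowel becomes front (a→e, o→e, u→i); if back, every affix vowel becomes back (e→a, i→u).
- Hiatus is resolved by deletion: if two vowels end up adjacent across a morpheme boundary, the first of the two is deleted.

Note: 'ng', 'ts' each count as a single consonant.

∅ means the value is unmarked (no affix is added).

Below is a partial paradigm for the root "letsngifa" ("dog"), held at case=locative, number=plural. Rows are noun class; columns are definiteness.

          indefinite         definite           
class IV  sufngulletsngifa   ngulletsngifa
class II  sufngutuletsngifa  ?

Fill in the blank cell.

ngutuletsngifa

case = locative: zero marking, form stays letsngifa.
Attach noun class class II tu- (before consonant 'l') → tuletsngifa.
Attach number plural ngi- → ngituletsngifa.
definiteness = definite: zero marking, form stays ngituletsngifa.
Apply vowel harmony: ngituletsngifa → ngutuletsngifa.
Vowel deletion: no change.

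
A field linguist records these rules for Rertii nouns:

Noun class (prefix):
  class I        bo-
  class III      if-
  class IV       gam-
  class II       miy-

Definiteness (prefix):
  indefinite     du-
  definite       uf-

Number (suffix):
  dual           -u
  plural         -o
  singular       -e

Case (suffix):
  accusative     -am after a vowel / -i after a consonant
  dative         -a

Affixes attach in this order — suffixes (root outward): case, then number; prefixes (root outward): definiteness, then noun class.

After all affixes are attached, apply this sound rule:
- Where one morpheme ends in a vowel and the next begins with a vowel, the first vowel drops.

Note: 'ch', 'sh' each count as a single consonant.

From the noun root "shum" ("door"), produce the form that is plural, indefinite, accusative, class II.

Attach definiteness indefinite du- → dushum.
Attach noun class class II miy- → miydushum.
Attach case accusative -i (after consonant 'm') → miydushumi.
Attach number plural -o → miydushumio.
Apply vowel deletion: miydushumio → miydushumo.

miydushumo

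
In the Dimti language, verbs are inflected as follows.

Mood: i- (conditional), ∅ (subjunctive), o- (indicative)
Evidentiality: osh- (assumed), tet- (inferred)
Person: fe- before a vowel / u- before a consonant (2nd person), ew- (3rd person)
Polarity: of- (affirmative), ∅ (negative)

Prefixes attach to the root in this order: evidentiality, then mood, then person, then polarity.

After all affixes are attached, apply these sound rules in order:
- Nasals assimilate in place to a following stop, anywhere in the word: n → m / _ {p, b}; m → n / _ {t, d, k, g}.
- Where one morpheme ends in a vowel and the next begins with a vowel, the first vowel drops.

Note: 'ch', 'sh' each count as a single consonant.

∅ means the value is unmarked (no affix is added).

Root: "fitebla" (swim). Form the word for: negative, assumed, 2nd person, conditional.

foshfitebla

Attach evidentiality assumed osh- → oshfitebla.
Attach mood conditional i- → ioshfitebla.
Attach person 2nd person fe- (before vowel 'i') → feioshfitebla.
polarity = negative: zero marking, form stays feioshfitebla.
Nasal assimilation: no change.
Apply vowel deletion: feioshfitebla → foshfitebla.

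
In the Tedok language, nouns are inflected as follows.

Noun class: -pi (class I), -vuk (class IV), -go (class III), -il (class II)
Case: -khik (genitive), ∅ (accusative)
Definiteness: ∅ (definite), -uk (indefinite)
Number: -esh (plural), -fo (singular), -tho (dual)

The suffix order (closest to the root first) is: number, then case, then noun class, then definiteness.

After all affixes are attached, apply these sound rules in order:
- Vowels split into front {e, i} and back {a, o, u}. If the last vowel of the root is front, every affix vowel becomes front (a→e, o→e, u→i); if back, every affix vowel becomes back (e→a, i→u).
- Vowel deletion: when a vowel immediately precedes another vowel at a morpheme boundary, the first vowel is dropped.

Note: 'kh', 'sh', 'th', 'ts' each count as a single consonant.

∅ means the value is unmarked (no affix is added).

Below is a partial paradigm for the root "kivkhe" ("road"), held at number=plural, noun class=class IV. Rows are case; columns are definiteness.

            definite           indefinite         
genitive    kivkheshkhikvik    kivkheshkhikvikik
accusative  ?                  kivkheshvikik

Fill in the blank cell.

Attach number plural -esh → kivkheesh.
case = accusative: zero marking, form stays kivkheesh.
Attach noun class class IV -vuk → kivkheeshvuk.
definiteness = definite: zero marking, form stays kivkheeshvuk.
Apply vowel harmony: kivkheeshvuk → kivkheeshvik.
Apply vowel deletion: kivkheeshvik → kivkheshvik.

kivkheshvik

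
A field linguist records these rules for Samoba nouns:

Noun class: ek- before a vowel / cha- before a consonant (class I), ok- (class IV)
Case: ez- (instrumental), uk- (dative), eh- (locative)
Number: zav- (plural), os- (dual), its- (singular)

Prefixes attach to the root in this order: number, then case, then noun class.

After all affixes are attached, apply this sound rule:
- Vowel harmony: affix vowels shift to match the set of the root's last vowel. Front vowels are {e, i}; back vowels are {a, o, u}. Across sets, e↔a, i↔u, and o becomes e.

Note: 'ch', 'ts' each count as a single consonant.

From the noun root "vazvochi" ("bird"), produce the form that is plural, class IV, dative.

Attach number plural zav- → zavvazvochi.
Attach case dative uk- → ukzavvazvochi.
Attach noun class class IV ok- → okukzavvazvochi.
Apply vowel harmony: okukzavvazvochi → ekikzevvazvochi.

ekikzevvazvochi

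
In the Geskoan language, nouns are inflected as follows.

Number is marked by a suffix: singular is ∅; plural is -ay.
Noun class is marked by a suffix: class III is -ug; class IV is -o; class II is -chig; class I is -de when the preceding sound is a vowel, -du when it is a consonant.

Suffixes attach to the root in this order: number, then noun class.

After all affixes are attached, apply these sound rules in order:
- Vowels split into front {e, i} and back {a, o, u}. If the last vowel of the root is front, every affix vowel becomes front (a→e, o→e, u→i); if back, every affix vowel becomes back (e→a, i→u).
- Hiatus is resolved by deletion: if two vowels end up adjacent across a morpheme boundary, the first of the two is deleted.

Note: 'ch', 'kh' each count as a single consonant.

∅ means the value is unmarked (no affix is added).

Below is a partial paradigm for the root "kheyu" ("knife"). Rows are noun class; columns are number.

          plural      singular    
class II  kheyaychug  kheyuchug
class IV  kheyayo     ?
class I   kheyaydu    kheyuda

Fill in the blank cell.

number = singular: zero marking, form stays kheyu.
Attach noun class class IV -o → kheyuo.
Vowel harmony: no change.
Apply vowel deletion: kheyuo → kheyo.

kheyo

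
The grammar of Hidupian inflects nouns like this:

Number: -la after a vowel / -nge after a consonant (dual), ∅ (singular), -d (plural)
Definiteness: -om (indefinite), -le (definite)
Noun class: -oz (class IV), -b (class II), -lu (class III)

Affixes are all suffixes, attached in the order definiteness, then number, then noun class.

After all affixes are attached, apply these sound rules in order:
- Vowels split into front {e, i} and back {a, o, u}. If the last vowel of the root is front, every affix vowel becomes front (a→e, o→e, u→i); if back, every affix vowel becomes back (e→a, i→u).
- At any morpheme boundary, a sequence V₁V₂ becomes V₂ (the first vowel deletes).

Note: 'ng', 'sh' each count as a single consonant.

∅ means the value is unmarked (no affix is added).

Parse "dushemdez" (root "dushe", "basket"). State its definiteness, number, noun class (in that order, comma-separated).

indefinite, plural, class IV

Segment: dushe-om-d-oz.
definiteness: -om → indefinite.
number: -d → plural.
noun class: -oz → class IV.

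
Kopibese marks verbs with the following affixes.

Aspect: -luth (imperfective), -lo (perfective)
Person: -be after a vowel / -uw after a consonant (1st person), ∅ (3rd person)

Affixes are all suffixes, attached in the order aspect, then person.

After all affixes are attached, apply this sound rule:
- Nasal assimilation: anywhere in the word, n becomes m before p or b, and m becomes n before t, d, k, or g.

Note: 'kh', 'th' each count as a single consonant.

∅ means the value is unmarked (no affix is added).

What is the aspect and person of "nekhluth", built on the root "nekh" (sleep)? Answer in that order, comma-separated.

imperfective, 3rd person

Segment: nekh-luth.
aspect: -luth → imperfective.
person: ∅ → 3rd person.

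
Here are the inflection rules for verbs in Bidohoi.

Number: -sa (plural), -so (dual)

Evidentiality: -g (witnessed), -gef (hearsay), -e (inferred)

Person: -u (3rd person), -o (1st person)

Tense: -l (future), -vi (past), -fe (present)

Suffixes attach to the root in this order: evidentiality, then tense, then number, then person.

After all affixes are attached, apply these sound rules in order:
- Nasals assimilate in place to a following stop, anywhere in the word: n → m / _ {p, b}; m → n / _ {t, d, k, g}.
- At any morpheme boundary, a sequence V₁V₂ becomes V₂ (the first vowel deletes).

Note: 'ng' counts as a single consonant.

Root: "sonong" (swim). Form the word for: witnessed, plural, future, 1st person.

sonongglso

Attach evidentiality witnessed -g → sonongg.
Attach tense future -l → sononggl.
Attach number plural -sa → sonongglsa.
Attach person 1st person -o → sonongglsao.
Nasal assimilation: no change.
Apply vowel deletion: sonongglsao → sonongglso.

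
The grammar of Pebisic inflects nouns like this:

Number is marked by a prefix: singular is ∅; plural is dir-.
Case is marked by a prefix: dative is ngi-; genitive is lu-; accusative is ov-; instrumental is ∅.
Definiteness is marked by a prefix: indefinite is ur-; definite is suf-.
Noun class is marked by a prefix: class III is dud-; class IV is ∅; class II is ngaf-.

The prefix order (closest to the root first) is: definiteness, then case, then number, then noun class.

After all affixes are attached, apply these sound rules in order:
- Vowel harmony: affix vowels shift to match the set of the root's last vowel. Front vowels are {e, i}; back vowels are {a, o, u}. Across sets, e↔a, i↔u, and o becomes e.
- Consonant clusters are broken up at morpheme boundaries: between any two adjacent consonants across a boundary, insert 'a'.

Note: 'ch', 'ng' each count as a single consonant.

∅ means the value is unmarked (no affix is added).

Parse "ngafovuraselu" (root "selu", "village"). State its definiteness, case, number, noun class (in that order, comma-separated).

indefinite, accusative, singular, class II

Segment: ngaf-ov-ur-selu.
definiteness: ur- → indefinite.
case: ov- → accusative.
number: ∅ → singular.
noun class: ngaf- → class II.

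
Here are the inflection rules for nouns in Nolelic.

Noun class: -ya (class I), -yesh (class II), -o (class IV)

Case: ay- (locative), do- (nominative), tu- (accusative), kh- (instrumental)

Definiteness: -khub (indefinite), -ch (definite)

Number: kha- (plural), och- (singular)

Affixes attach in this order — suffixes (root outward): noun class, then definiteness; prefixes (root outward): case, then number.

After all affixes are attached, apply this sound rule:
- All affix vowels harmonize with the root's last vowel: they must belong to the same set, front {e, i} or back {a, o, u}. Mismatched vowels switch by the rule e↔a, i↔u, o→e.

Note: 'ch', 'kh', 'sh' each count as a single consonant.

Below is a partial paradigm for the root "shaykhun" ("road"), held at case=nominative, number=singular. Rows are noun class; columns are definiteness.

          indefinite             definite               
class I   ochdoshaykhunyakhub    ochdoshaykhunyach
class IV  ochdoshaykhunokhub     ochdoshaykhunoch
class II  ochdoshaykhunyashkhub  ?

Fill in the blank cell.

Attach case nominative do- → doshaykhun.
Attach noun class class II -yesh → doshaykhunyesh.
Attach definiteness definite -ch → doshaykhunyeshch.
Attach number singular och- → ochdoshaykhunyeshch.
Apply vowel harmony: ochdoshaykhunyeshch → ochdoshaykhunyashch.

ochdoshaykhunyashch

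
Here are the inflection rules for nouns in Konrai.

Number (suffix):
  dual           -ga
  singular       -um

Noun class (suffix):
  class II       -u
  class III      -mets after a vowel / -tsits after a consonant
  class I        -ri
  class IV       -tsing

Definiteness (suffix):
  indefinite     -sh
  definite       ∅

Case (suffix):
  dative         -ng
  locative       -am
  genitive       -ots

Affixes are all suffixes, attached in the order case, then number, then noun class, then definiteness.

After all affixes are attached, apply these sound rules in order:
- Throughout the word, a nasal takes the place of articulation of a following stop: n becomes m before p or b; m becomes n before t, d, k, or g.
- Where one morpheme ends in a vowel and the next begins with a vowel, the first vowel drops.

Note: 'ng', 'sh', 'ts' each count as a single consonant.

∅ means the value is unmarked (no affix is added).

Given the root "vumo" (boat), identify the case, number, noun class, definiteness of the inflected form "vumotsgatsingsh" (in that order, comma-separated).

genitive, dual, class IV, indefinite

Segment: vumo-ots-ga-tsing-sh.
case: -ots → genitive.
number: -ga → dual.
noun class: -tsing → class IV.
definiteness: -sh → indefinite.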